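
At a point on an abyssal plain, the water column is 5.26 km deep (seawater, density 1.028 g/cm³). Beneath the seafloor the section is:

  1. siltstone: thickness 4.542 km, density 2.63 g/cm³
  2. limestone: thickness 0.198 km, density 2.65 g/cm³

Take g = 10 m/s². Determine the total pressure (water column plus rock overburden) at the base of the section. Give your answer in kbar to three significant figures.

1.79 kbar

seawater: 1028 kg/m³ × 10 m/s² × 5260 m = 5.407×10^7 Pa = 0.5407 kbar
siltstone: 2630 kg/m³ × 10 m/s² × 4542 m = 1.195×10^8 Pa = 1.195 kbar
limestone: 2650 kg/m³ × 10 m/s² × 198 m = 5.247×10^6 Pa = 0.05247 kbar
Total = 0.5407 + 1.195 + 0.05247 = 1.7877 kbar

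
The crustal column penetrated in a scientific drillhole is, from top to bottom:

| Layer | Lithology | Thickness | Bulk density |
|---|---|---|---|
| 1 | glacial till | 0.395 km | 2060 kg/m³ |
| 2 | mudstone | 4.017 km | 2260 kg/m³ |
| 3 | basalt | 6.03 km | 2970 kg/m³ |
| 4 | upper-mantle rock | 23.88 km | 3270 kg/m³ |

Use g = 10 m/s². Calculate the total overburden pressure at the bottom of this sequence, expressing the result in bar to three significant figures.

glacial till: 2060 kg/m³ × 10 m/s² × 395 m = 8.137×10^6 Pa = 81.37 bar
mudstone: 2260 kg/m³ × 10 m/s² × 4017 m = 9.078×10^7 Pa = 907.8 bar
basalt: 2970 kg/m³ × 10 m/s² × 6030 m = 1.791×10^8 Pa = 1791 bar
upper-mantle rock: 3270 kg/m³ × 10 m/s² × 23880 m = 7.809×10^8 Pa = 7809 bar
Total = 81.37 + 907.8 + 1791 + 7809 = 10589 bar

10600 bar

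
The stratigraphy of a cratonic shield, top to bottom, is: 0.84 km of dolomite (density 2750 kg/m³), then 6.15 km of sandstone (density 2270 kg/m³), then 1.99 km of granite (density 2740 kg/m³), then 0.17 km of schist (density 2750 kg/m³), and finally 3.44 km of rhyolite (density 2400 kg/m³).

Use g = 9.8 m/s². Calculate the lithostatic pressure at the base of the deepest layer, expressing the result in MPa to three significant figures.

dolomite: 2750 kg/m³ × 9.8 m/s² × 840 m = 2.264×10^7 Pa = 22.64 MPa
sandstone: 2270 kg/m³ × 9.8 m/s² × 6150 m = 1.368×10^8 Pa = 136.8 MPa
granite: 2740 kg/m³ × 9.8 m/s² × 1990 m = 5.344×10^7 Pa = 53.44 MPa
schist: 2750 kg/m³ × 9.8 m/s² × 170 m = 4.582×10^6 Pa = 4.582 MPa
rhyolite: 2400 kg/m³ × 9.8 m/s² × 3440 m = 8.091×10^7 Pa = 80.91 MPa
Total = 22.64 + 136.8 + 53.44 + 4.582 + 80.91 = 298.38 MPa

298 MPa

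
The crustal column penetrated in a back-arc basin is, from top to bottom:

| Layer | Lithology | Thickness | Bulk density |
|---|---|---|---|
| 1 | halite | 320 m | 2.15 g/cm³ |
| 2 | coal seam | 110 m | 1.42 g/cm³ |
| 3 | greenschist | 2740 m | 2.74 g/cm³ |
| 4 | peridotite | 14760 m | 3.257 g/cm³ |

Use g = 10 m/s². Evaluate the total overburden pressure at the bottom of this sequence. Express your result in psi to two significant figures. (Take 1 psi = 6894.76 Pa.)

82000 psi

halite: 2150 kg/m³ × 10 m/s² × 320 m = 6.880×10^6 Pa = 997.9 psi
coal seam: 1420 kg/m³ × 10 m/s² × 110 m = 1.562×10^6 Pa = 226.5 psi
greenschist: 2740 kg/m³ × 10 m/s² × 2740 m = 7.508×10^7 Pa = 10889 psi
peridotite: 3257 kg/m³ × 10 m/s² × 14760 m = 4.807×10^8 Pa = 69724 psi
Total = 997.9 + 226.5 + 10889 + 69724 = 81838 psi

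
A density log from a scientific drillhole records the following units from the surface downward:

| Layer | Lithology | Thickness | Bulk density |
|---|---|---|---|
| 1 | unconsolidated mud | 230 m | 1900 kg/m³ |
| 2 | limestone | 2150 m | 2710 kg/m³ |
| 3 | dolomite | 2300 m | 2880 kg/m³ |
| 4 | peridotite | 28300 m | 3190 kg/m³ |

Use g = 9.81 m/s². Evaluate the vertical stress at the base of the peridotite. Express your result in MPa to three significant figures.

unconsolidated mud: 1900 kg/m³ × 9.81 m/s² × 230 m = 4.287×10^6 Pa = 4.287 MPa
limestone: 2710 kg/m³ × 9.81 m/s² × 2150 m = 5.716×10^7 Pa = 57.16 MPa
dolomite: 2880 kg/m³ × 9.81 m/s² × 2300 m = 6.498×10^7 Pa = 64.98 MPa
peridotite: 3190 kg/m³ × 9.81 m/s² × 28300 m = 8.856×10^8 Pa = 885.6 MPa
Total = 4.287 + 57.16 + 64.98 + 885.6 = 1012.0 MPa

1010 MPa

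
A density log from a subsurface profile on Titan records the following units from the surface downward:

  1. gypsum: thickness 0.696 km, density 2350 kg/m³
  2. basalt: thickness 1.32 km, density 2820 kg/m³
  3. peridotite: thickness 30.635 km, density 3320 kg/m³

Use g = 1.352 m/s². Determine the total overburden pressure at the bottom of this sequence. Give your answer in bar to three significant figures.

1450 bar

gypsum: 2350 kg/m³ × 1.352 m/s² × 696 m = 2.211×10^6 Pa = 22.11 bar
basalt: 2820 kg/m³ × 1.352 m/s² × 1320 m = 5.033×10^6 Pa = 50.33 bar
peridotite: 3320 kg/m³ × 1.352 m/s² × 30635 m = 1.375×10^8 Pa = 1375 bar
Total = 22.11 + 50.33 + 1375 = 1447.5 bar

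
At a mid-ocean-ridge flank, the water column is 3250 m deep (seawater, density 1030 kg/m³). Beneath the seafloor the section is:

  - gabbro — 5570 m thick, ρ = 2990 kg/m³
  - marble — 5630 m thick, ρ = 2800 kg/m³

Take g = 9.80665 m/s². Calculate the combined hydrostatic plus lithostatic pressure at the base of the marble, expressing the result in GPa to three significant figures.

0.351 GPa

seawater: 1030 kg/m³ × 9.80665 m/s² × 3250 m = 3.283×10^7 Pa = 0.03283 GPa
gabbro: 2990 kg/m³ × 9.80665 m/s² × 5570 m = 1.633×10^8 Pa = 0.1633 GPa
marble: 2800 kg/m³ × 9.80665 m/s² × 5630 m = 1.546×10^8 Pa = 0.1546 GPa
Total = 0.03283 + 0.1633 + 0.1546 = 0.35074 GPa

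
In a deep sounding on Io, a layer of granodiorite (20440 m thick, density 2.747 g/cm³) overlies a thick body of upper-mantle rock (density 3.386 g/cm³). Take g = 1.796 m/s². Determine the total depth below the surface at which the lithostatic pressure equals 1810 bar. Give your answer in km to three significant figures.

Pressure at base of upper layers: 2747×1.796×20440 = 1.008×10^8 Pa = 1008 bar
Remaining pressure to be supplied by upper-mantle rock: 1.810×10^8 − 1.008×10^8 = 8.016×10^7 Pa
Additional depth in upper-mantle rock = 8.016×10^7 Pa / (3386 kg/m³ × 1.796 m/s²) = 13181 m
Total depth = 20440 m + 13181 m = 33621 m
= 33.621 km

33.6 km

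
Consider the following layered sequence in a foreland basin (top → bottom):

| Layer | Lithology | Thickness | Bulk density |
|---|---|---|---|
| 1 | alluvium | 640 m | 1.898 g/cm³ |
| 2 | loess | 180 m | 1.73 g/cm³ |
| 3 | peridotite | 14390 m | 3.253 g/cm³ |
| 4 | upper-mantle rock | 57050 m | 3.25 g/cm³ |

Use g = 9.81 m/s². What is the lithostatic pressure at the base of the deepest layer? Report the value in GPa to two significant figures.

alluvium: 1898 kg/m³ × 9.81 m/s² × 640 m = 1.192×10^7 Pa = 0.01192 GPa
loess: 1730 kg/m³ × 9.81 m/s² × 180 m = 3.055×10^6 Pa = 3.055×10^-3 GPa
peridotite: 3253 kg/m³ × 9.81 m/s² × 14390 m = 4.592×10^8 Pa = 0.4592 GPa
upper-mantle rock: 3250 kg/m³ × 9.81 m/s² × 57050 m = 1.819×10^9 Pa = 1.819 GPa
Total = 0.01192 + 3.055×10^-3 + 0.4592 + 1.819 = 2.2931 GPa

2.3 GPa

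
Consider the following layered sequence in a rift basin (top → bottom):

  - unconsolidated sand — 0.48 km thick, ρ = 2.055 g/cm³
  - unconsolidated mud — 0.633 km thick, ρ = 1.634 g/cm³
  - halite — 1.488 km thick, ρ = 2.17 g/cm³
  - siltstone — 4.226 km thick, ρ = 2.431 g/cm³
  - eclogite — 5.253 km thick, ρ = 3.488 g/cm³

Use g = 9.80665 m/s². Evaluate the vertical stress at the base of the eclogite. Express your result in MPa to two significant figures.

330 MPa

unconsolidated sand: 2055 kg/m³ × 9.80665 m/s² × 480 m = 9.673×10^6 Pa = 9.673 MPa
unconsolidated mud: 1634 kg/m³ × 9.80665 m/s² × 633 m = 1.014×10^7 Pa = 10.14 MPa
halite: 2170 kg/m³ × 9.80665 m/s² × 1488 m = 3.167×10^7 Pa = 31.67 MPa
siltstone: 2431 kg/m³ × 9.80665 m/s² × 4226 m = 1.007×10^8 Pa = 100.7 MPa
eclogite: 3488 kg/m³ × 9.80665 m/s² × 5253 m = 1.797×10^8 Pa = 179.7 MPa
Total = 9.673 + 10.14 + 31.67 + 100.7 + 179.7 = 331.91 MPa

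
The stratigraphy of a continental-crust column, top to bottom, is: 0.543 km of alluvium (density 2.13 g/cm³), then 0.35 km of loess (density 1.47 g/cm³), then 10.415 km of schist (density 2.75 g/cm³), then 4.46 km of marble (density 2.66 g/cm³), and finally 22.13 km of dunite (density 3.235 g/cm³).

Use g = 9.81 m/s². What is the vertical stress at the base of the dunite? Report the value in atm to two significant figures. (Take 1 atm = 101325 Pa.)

alluvium: 2130 kg/m³ × 9.81 m/s² × 543 m = 1.135×10^7 Pa = 112.0 atm
loess: 1470 kg/m³ × 9.81 m/s² × 350 m = 5.047×10^6 Pa = 49.81 atm
schist: 2750 kg/m³ × 9.81 m/s² × 10415 m = 2.810×10^8 Pa = 2773 atm
marble: 2660 kg/m³ × 9.81 m/s² × 4460 m = 1.164×10^8 Pa = 1149 atm
dunite: 3235 kg/m³ × 9.81 m/s² × 22130 m = 7.023×10^8 Pa = 6931 atm
Total = 112.0 + 49.81 + 2773 + 1149 + 6931 = 11015 atm

11000 atm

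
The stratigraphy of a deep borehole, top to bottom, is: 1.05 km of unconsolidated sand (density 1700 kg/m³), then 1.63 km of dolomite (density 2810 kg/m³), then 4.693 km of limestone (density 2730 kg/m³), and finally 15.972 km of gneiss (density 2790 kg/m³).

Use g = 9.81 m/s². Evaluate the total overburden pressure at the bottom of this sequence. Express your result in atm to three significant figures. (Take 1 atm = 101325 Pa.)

unconsolidated sand: 1700 kg/m³ × 9.81 m/s² × 1050 m = 1.751×10^7 Pa = 172.8 atm
dolomite: 2810 kg/m³ × 9.81 m/s² × 1630 m = 4.493×10^7 Pa = 443.5 atm
limestone: 2730 kg/m³ × 9.81 m/s² × 4693 m = 1.257×10^8 Pa = 1240 atm
gneiss: 2790 kg/m³ × 9.81 m/s² × 15972 m = 4.372×10^8 Pa = 4314 atm
Total = 172.8 + 443.5 + 1240 + 4314 = 6171.0 atm

6170 atm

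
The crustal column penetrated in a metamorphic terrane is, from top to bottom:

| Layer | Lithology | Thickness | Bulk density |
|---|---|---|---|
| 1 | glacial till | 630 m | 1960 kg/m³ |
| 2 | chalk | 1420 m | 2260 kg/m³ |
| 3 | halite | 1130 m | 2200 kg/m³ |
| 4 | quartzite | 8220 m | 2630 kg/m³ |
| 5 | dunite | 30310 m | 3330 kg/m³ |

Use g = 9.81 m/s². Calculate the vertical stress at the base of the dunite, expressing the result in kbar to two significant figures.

glacial till: 1960 kg/m³ × 9.81 m/s² × 630 m = 1.211×10^7 Pa = 0.1211 kbar
chalk: 2260 kg/m³ × 9.81 m/s² × 1420 m = 3.148×10^7 Pa = 0.3148 kbar
halite: 2200 kg/m³ × 9.81 m/s² × 1130 m = 2.439×10^7 Pa = 0.2439 kbar
quartzite: 2630 kg/m³ × 9.81 m/s² × 8220 m = 2.121×10^8 Pa = 2.121 kbar
dunite: 3330 kg/m³ × 9.81 m/s² × 30310 m = 9.901×10^8 Pa = 9.901 kbar
Total = 0.1211 + 0.3148 + 0.2439 + 2.121 + 9.901 = 12.702 kbar

13 kbar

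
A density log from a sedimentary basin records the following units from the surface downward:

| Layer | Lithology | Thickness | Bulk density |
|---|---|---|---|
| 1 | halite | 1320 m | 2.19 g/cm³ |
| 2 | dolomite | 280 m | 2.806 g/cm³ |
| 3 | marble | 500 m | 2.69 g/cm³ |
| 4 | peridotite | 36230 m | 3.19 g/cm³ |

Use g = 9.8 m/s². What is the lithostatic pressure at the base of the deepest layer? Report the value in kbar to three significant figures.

halite: 2190 kg/m³ × 9.8 m/s² × 1320 m = 2.833×10^7 Pa = 0.2833 kbar
dolomite: 2806 kg/m³ × 9.8 m/s² × 280 m = 7.700×10^6 Pa = 0.07700 kbar
marble: 2690 kg/m³ × 9.8 m/s² × 500 m = 1.318×10^7 Pa = 0.1318 kbar
peridotite: 3190 kg/m³ × 9.8 m/s² × 36230 m = 1.133×10^9 Pa = 11.33 kbar
Total = 0.2833 + 0.07700 + 0.1318 + 11.33 = 11.818 kbar

11.8 kbar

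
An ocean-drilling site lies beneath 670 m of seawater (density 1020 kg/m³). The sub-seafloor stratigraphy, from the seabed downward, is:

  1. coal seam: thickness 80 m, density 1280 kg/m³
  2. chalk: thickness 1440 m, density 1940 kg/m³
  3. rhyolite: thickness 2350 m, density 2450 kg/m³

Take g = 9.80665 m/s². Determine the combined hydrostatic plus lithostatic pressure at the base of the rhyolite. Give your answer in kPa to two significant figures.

92000 kPa

seawater: 1020 kg/m³ × 9.80665 m/s² × 670 m = 6.702×10^6 Pa = 6702 kPa
coal seam: 1280 kg/m³ × 9.80665 m/s² × 80 m = 1.004×10^6 Pa = 1004 kPa
chalk: 1940 kg/m³ × 9.80665 m/s² × 1440 m = 2.740×10^7 Pa = 27396 kPa
rhyolite: 2450 kg/m³ × 9.80665 m/s² × 2350 m = 5.646×10^7 Pa = 56462 kPa
Total = 6702 + 1004 + 27396 + 56462 = 91564 kPa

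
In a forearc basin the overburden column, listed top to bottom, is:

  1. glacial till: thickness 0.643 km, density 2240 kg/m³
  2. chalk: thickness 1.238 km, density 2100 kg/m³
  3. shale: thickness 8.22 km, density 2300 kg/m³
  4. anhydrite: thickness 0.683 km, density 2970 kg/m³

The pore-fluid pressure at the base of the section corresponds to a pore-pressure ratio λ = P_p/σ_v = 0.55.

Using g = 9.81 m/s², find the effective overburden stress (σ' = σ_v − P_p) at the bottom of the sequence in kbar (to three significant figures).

Overburden (lithostatic) stress σ_v:
glacial till: 2240 kg/m³ × 9.81 m/s² × 643 m = 1.413×10^7 Pa = 14.13 MPa
chalk: 2100 kg/m³ × 9.81 m/s² × 1238 m = 2.550×10^7 Pa = 25.50 MPa
shale: 2300 kg/m³ × 9.81 m/s² × 8220 m = 1.855×10^8 Pa = 185.5 MPa
anhydrite: 2970 kg/m³ × 9.81 m/s² × 683 m = 1.990×10^7 Pa = 19.90 MPa
Total = 14.13 + 25.50 + 185.5 + 19.90 = 245.00 MPa
Pore pressure P_p = λ·σ_v = 0.55 × 245.0 MPa = 134.8 MPa
Effective stress σ' = σ_v − P_p = 245.0 − 134.8 = 110.25 MPa = 1.1025 kbar

1.10 kbar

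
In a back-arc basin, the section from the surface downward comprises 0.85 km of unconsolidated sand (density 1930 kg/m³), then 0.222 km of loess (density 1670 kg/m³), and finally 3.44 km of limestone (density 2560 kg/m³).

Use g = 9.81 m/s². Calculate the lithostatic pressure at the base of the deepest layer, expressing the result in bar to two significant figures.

unconsolidated sand: 1930 kg/m³ × 9.81 m/s² × 850 m = 1.609×10^7 Pa = 160.9 bar
loess: 1670 kg/m³ × 9.81 m/s² × 222 m = 3.637×10^6 Pa = 36.37 bar
limestone: 2560 kg/m³ × 9.81 m/s² × 3440 m = 8.639×10^7 Pa = 863.9 bar
Total = 160.9 + 36.37 + 863.9 = 1061.2 bar

1100 bar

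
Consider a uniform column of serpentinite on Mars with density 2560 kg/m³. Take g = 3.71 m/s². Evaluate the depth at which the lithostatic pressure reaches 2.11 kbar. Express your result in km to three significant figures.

h = P/(ρg) = 2.11 kbar / (2560 kg/m³ × 3.71 m/s²) = 2.110×10^8 Pa / 9497.6 Pa/m = 22216 m
= 22.216 km

22.2 km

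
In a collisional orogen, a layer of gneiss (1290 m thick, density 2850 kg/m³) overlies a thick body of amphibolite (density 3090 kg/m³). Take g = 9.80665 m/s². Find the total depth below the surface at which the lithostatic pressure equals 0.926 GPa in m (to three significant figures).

Pressure at base of upper layers: 2850×9.80665×1290 = 3.605×10^7 Pa = 0.03605 GPa
Remaining pressure to be supplied by amphibolite: 9.260×10^8 − 3.605×10^7 = 8.899×10^8 Pa
Additional depth in amphibolite = 8.899×10^8 Pa / (3090 kg/m³ × 9.80665 m/s²) = 29369 m
Total depth = 1290 m + 29369 m = 30659 m

30700 m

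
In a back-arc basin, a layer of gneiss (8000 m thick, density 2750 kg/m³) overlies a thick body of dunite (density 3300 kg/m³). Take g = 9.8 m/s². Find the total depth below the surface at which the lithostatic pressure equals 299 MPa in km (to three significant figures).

10.6 km

Pressure at base of upper layers: 2750×9.8×8000 = 2.156×10^8 Pa = 215.6 MPa
Remaining pressure to be supplied by dunite: 2.990×10^8 − 2.156×10^8 = 8.340×10^7 Pa
Additional depth in dunite = 8.340×10^7 Pa / (3300 kg/m³ × 9.8 m/s²) = 2578.8 m
Total depth = 8000 m + 2578.8 m = 10579 m
= 10.579 km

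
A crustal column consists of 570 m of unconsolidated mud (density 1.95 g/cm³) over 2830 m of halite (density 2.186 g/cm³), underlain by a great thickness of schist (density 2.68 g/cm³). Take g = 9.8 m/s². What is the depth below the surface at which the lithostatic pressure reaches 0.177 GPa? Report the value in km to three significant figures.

Pressure at base of upper layers: 1950×9.8×570 + 2186×9.8×2830 = 7.152×10^7 Pa = 0.07152 GPa
Remaining pressure to be supplied by schist: 1.770×10^8 − 7.152×10^7 = 1.055×10^8 Pa
Additional depth in schist = 1.055×10^8 Pa / (2680 kg/m³ × 9.8 m/s²) = 4016.2 m
Total depth = 3400 m + 4016.2 m = 7416.2 m
= 7.4162 km

7.42 km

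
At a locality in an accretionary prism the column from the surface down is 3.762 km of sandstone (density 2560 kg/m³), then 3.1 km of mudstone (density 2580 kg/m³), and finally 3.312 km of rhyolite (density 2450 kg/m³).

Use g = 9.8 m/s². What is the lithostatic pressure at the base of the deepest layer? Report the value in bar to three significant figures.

sandstone: 2560 kg/m³ × 9.8 m/s² × 3762 m = 9.438×10^7 Pa = 943.8 bar
mudstone: 2580 kg/m³ × 9.8 m/s² × 3100 m = 7.838×10^7 Pa = 783.8 bar
rhyolite: 2450 kg/m³ × 9.8 m/s² × 3312 m = 7.952×10^7 Pa = 795.2 bar
Total = 943.8 + 783.8 + 795.2 = 2522.8 bar

2520 bar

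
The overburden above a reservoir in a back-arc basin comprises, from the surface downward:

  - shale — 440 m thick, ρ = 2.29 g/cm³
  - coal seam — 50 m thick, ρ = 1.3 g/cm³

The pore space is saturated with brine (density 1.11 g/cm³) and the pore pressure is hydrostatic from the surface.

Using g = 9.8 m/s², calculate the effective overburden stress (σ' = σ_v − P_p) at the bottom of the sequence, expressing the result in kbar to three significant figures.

Overburden (lithostatic) stress σ_v:
shale: 2290 kg/m³ × 9.8 m/s² × 440 m = 9.874×10^6 Pa = 9.874 MPa
coal seam: 1300 kg/m³ × 9.8 m/s² × 50 m = 6.370×10^5 Pa = 0.6370 MPa
Total = 9.874 + 0.6370 = 10.511 MPa
Pore pressure P_p = 1110 kg/m³ × 9.8 m/s² × 490 m = 5.330×10^6 Pa = 5.330 MPa
Effective stress σ' = σ_v − P_p = 10.51 − 5.330 = 5.1813 MPa = 0.051813 kbar

0.0518 kbar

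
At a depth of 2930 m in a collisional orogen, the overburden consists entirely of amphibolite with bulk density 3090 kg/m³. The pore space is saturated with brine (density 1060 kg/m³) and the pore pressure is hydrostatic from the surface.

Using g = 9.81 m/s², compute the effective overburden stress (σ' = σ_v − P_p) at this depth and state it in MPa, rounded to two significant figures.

58 MPa

Overburden (lithostatic) stress σ_v:
amphibolite: 3090 kg/m³ × 9.81 m/s² × 2930 m = 8.882×10^7 Pa = 88.82 MPa
Pore pressure P_p = 1060 kg/m³ × 9.81 m/s² × 2930 m = 3.047×10^7 Pa = 30.47 MPa
Effective stress σ' = σ_v − P_p = 88.82 − 30.47 = 58.349 MPa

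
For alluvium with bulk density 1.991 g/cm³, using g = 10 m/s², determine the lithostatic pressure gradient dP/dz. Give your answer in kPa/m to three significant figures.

19.9 kPa/m

dP/dz = ρg = 1991 kg/m³ × 10 m/s² = 19910 Pa/m
= 19910 Pa/m × (1 kPa/m / 1000.0 Pa/m) = 19.910 kPa/m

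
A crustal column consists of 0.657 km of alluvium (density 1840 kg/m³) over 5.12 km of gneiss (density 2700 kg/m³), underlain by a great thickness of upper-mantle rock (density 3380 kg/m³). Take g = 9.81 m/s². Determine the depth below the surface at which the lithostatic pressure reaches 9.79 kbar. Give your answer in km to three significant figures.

Pressure at base of upper layers: 1840×9.81×657 + 2700×9.81×5120 = 1.475×10^8 Pa = 1.475 kbar
Remaining pressure to be supplied by upper-mantle rock: 9.790×10^8 − 1.475×10^8 = 8.315×10^8 Pa
Additional depth in upper-mantle rock = 8.315×10^8 Pa / (3380 kg/m³ × 9.81 m/s²) = 25078 m
Total depth = 5777 m + 25078 m = 30855 m
= 30.855 km

30.9 km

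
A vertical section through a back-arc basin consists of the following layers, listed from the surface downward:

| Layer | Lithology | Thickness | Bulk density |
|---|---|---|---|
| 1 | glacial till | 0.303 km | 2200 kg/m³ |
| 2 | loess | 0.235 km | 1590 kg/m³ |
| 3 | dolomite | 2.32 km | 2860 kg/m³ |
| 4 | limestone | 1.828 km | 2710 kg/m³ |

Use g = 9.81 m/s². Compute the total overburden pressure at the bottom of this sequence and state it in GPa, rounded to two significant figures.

glacial till: 2200 kg/m³ × 9.81 m/s² × 303 m = 6.539×10^6 Pa = 6.539×10^-3 GPa
loess: 1590 kg/m³ × 9.81 m/s² × 235 m = 3.666×10^6 Pa = 3.666×10^-3 GPa
dolomite: 2860 kg/m³ × 9.81 m/s² × 2320 m = 6.509×10^7 Pa = 0.06509 GPa
limestone: 2710 kg/m³ × 9.81 m/s² × 1828 m = 4.860×10^7 Pa = 0.04860 GPa
Total = 6.539×10^-3 + 3.666×10^-3 + 0.06509 + 0.04860 = 0.12389 GPa

0.12 GPa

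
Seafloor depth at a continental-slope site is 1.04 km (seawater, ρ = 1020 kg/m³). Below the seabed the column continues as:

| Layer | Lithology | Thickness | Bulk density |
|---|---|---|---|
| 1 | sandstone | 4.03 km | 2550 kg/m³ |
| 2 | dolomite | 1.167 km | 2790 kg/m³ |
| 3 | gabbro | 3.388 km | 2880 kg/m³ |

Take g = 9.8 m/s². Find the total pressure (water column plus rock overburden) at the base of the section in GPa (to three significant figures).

0.239 GPa

seawater: 1020 kg/m³ × 9.8 m/s² × 1040 m = 1.040×10^7 Pa = 0.01040 GPa
sandstone: 2550 kg/m³ × 9.8 m/s² × 4030 m = 1.007×10^8 Pa = 0.1007 GPa
dolomite: 2790 kg/m³ × 9.8 m/s² × 1167 m = 3.191×10^7 Pa = 0.03191 GPa
gabbro: 2880 kg/m³ × 9.8 m/s² × 3388 m = 9.562×10^7 Pa = 0.09562 GPa
Total = 0.01040 + 0.1007 + 0.03191 + 0.09562 = 0.23864 GPa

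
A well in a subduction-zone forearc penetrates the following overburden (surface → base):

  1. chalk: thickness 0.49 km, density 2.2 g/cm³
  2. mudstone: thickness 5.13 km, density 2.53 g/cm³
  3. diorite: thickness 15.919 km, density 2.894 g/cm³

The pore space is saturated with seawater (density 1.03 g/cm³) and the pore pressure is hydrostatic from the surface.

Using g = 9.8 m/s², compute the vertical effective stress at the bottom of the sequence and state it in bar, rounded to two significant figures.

3700 bar

Overburden (lithostatic) stress σ_v:
chalk: 2200 kg/m³ × 9.8 m/s² × 490 m = 1.056×10^7 Pa = 10.56 MPa
mudstone: 2530 kg/m³ × 9.8 m/s² × 5130 m = 1.272×10^8 Pa = 127.2 MPa
diorite: 2894 kg/m³ × 9.8 m/s² × 15919 m = 4.515×10^8 Pa = 451.5 MPa
Total = 10.56 + 127.2 + 451.5 = 589.24 MPa
Pore pressure P_p = 1030 kg/m³ × 9.8 m/s² × 21539 m = 2.174×10^8 Pa = 217.4 MPa
Effective stress σ' = σ_v − P_p = 589.2 − 217.4 = 371.82 MPa = 3718.2 bar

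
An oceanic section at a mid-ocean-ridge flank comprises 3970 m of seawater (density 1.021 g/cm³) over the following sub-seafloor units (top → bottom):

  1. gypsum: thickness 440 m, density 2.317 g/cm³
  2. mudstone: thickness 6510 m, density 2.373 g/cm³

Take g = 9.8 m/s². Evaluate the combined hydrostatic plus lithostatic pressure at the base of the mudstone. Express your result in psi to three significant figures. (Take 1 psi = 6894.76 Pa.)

seawater: 1021 kg/m³ × 9.8 m/s² × 3970 m = 3.972×10^7 Pa = 5761 psi
gypsum: 2317 kg/m³ × 9.8 m/s² × 440 m = 9.991×10^6 Pa = 1449 psi
mudstone: 2373 kg/m³ × 9.8 m/s² × 6510 m = 1.514×10^8 Pa = 21958 psi
Total = 5761 + 1449 + 21958 = 29168 psi

29200 psi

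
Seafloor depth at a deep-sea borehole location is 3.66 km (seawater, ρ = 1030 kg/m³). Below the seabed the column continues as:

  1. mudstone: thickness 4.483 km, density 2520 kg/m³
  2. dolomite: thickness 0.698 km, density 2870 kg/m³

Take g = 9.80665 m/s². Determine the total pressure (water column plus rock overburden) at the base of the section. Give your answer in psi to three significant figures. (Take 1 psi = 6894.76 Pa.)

seawater: 1030 kg/m³ × 9.80665 m/s² × 3660 m = 3.697×10^7 Pa = 5362 psi
mudstone: 2520 kg/m³ × 9.80665 m/s² × 4483 m = 1.108×10^8 Pa = 16068 psi
dolomite: 2870 kg/m³ × 9.80665 m/s² × 698 m = 1.965×10^7 Pa = 2849 psi
Total = 5362 + 16068 + 2849 = 24280 psi

24300 psi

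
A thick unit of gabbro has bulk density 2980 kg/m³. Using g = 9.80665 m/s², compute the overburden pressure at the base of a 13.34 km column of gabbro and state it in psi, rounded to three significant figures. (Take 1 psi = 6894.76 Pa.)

gabbro: 2980 kg/m³ × 9.80665 m/s² × 13340 m = 3.898×10^8 Pa = 56542 psi

56500 psi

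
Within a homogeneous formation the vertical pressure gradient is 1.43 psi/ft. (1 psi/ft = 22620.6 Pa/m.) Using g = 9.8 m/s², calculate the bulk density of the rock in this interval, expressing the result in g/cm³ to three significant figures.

3.30 g/cm³

ρ = (dP/dz)/g = 1.43 psi/ft / 9.8 m/s² = 32347 Pa/m / 9.8 m/s² = 3300.8 kg/m³
= 3.301 g/cm³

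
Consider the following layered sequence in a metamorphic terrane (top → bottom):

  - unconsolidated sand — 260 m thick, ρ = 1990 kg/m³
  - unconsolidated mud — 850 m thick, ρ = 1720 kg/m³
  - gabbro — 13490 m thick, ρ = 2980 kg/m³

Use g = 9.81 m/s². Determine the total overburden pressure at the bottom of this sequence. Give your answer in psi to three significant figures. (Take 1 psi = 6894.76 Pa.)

unconsolidated sand: 1990 kg/m³ × 9.81 m/s² × 260 m = 5.076×10^6 Pa = 736.2 psi
unconsolidated mud: 1720 kg/m³ × 9.81 m/s² × 850 m = 1.434×10^7 Pa = 2080 psi
gabbro: 2980 kg/m³ × 9.81 m/s² × 13490 m = 3.944×10^8 Pa = 57198 psi
Total = 736.2 + 2080 + 57198 = 60014 psi

60000 psi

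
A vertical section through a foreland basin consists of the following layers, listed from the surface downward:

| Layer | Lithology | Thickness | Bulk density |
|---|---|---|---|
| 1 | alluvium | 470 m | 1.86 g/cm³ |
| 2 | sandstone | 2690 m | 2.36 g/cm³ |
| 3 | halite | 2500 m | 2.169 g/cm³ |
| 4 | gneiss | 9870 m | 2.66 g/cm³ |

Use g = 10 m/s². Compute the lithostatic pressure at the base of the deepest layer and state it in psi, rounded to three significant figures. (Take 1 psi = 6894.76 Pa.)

alluvium: 1860 kg/m³ × 10 m/s² × 470 m = 8.742×10^6 Pa = 1268 psi
sandstone: 2360 kg/m³ × 10 m/s² × 2690 m = 6.348×10^7 Pa = 9208 psi
halite: 2169 kg/m³ × 10 m/s² × 2500 m = 5.423×10^7 Pa = 7865 psi
gneiss: 2660 kg/m³ × 10 m/s² × 9870 m = 2.625×10^8 Pa = 38078 psi
Total = 1268 + 9208 + 7865 + 38078 = 56419 psi

56400 psi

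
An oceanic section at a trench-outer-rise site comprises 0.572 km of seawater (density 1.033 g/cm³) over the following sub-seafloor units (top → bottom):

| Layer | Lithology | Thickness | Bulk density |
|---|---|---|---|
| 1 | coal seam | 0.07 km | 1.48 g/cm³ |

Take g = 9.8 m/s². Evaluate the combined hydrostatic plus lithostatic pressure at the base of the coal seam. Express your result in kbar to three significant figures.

seawater: 1033 kg/m³ × 9.8 m/s² × 572 m = 5.791×10^6 Pa = 0.05791 kbar
coal seam: 1480 kg/m³ × 9.8 m/s² × 70 m = 1.015×10^6 Pa = 0.01015 kbar
Total = 0.05791 + 0.01015 = 0.068059 kbar

0.0681 kbar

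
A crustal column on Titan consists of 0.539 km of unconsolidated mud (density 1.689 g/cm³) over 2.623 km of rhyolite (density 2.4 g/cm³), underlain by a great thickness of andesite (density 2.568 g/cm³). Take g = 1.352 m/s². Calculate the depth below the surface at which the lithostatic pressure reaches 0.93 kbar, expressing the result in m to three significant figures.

Pressure at base of upper layers: 1689×1.352×539 + 2400×1.352×2623 = 9.742×10^6 Pa = 0.09742 kbar
Remaining pressure to be supplied by andesite: 9.300×10^7 − 9.742×10^6 = 8.326×10^7 Pa
Additional depth in andesite = 8.326×10^7 Pa / (2568 kg/m³ × 1.352 m/s²) = 23980 m
Total depth = 3162 m + 23980 m = 27142 m

27100 m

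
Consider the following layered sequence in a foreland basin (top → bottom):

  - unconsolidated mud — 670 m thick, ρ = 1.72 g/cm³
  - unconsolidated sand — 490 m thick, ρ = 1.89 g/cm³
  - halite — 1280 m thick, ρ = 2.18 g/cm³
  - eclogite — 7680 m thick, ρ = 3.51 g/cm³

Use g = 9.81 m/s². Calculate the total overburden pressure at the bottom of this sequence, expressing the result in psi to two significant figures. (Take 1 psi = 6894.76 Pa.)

unconsolidated mud: 1720 kg/m³ × 9.81 m/s² × 670 m = 1.131×10^7 Pa = 1640 psi
unconsolidated sand: 1890 kg/m³ × 9.81 m/s² × 490 m = 9.085×10^6 Pa = 1318 psi
halite: 2180 kg/m³ × 9.81 m/s² × 1280 m = 2.737×10^7 Pa = 3970 psi
eclogite: 3510 kg/m³ × 9.81 m/s² × 7680 m = 2.644×10^8 Pa = 38355 psi
Total = 1640 + 1318 + 3970 + 38355 = 45282 psi

45000 psi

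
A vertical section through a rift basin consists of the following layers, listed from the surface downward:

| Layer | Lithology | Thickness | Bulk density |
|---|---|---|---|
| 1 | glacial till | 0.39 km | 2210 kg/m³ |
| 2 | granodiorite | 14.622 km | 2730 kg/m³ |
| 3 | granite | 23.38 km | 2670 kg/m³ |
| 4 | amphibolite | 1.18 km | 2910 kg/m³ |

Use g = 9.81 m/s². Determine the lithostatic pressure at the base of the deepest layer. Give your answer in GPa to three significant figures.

1.05 GPa

glacial till: 2210 kg/m³ × 9.81 m/s² × 390 m = 8.455×10^6 Pa = 8.455×10^-3 GPa
granodiorite: 2730 kg/m³ × 9.81 m/s² × 14622 m = 3.916×10^8 Pa = 0.3916 GPa
granite: 2670 kg/m³ × 9.81 m/s² × 23380 m = 6.124×10^8 Pa = 0.6124 GPa
amphibolite: 2910 kg/m³ × 9.81 m/s² × 1180 m = 3.369×10^7 Pa = 0.03369 GPa
Total = 8.455×10^-3 + 0.3916 + 0.6124 + 0.03369 = 1.0461 GPa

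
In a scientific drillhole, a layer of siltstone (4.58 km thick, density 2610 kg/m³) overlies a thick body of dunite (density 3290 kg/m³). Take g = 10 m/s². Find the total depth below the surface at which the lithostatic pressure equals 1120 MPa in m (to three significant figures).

35000 m

Pressure at base of upper layers: 2610×10×4580 = 1.195×10^8 Pa = 119.5 MPa
Remaining pressure to be supplied by dunite: 1.120×10^9 − 1.195×10^8 = 1.000×10^9 Pa
Additional depth in dunite = 1.000×10^9 Pa / (3290 kg/m³ × 10 m/s²) = 30409 m
Total depth = 4580 m + 30409 m = 34989 m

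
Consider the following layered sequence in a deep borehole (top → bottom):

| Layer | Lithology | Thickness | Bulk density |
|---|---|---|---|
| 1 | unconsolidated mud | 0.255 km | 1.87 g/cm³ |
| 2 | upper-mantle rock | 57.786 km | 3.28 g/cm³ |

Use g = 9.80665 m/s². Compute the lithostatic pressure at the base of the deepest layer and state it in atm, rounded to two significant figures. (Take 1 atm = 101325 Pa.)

unconsolidated mud: 1870 kg/m³ × 9.80665 m/s² × 255 m = 4.676×10^6 Pa = 46.15 atm
upper-mantle rock: 3280 kg/m³ × 9.80665 m/s² × 57786 m = 1.859×10^9 Pa = 18344 atm
Total = 46.15 + 18344 = 18390 atm

18000 atm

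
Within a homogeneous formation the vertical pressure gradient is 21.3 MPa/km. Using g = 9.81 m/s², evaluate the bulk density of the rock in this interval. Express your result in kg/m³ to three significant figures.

2170 kg/m³

ρ = (dP/dz)/g = 21.3 MPa/km / 9.81 m/s² = 21300 Pa/m / 9.81 m/s² = 2171.3 kg/m³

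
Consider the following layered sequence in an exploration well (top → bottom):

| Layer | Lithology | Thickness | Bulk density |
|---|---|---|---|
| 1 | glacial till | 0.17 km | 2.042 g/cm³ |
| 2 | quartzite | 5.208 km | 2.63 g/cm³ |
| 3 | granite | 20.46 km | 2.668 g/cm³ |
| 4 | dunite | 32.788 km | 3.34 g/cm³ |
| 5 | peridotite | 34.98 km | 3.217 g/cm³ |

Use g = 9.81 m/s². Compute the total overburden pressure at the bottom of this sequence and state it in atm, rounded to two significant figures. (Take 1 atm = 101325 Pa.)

28000 atm

glacial till: 2042 kg/m³ × 9.81 m/s² × 170 m = 3.405×10^6 Pa = 33.61 atm
quartzite: 2630 kg/m³ × 9.81 m/s² × 5208 m = 1.344×10^8 Pa = 1326 atm
granite: 2668 kg/m³ × 9.81 m/s² × 20460 m = 5.355×10^8 Pa = 5285 atm
dunite: 3340 kg/m³ × 9.81 m/s² × 32788 m = 1.074×10^9 Pa = 10603 atm
peridotite: 3217 kg/m³ × 9.81 m/s² × 34980 m = 1.104×10^9 Pa = 10895 atm
Total = 33.61 + 1326 + 5285 + 10603 + 10895 = 28142 atm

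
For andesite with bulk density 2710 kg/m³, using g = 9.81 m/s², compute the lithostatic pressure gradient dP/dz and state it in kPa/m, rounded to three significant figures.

dP/dz = ρg = 2710 kg/m³ × 9.81 m/s² = 26585 Pa/m
= 26585 Pa/m × (1 kPa/m / 1000.0 Pa/m) = 26.585 kPa/m

26.6 kPa/m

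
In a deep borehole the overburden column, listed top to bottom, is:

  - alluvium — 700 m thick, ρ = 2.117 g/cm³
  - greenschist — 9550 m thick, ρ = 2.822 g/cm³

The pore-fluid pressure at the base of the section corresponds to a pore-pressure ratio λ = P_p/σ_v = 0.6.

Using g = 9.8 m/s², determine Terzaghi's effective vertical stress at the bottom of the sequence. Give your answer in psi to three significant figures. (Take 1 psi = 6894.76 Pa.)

16200 psi

Overburden (lithostatic) stress σ_v:
alluvium: 2117 kg/m³ × 9.8 m/s² × 700 m = 1.452×10^7 Pa = 14.52 MPa
greenschist: 2822 kg/m³ × 9.8 m/s² × 9550 m = 2.641×10^8 Pa = 264.1 MPa
Total = 14.52 + 264.1 = 278.63 MPa
Pore pressure P_p = λ·σ_v = 0.6 × 278.6 MPa = 167.2 MPa
Effective stress σ' = σ_v − P_p = 278.6 − 167.2 = 111.45 MPa = 16165 psi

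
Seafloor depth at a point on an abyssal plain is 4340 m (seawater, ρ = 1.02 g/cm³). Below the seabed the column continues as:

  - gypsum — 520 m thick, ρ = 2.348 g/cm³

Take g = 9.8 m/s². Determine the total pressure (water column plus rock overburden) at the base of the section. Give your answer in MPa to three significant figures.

seawater: 1020 kg/m³ × 9.8 m/s² × 4340 m = 4.338×10^7 Pa = 43.38 MPa
gypsum: 2348 kg/m³ × 9.8 m/s² × 520 m = 1.197×10^7 Pa = 11.97 MPa
Total = 43.38 + 11.97 = 55.348 MPa

55.3 MPa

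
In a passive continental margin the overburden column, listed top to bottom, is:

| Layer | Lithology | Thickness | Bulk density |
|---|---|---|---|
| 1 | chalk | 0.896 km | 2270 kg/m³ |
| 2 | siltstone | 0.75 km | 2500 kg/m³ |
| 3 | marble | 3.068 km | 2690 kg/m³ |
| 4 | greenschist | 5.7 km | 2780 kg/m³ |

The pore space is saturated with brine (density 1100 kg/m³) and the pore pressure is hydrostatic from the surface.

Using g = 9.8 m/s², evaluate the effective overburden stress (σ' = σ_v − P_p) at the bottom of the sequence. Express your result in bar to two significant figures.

Overburden (lithostatic) stress σ_v:
chalk: 2270 kg/m³ × 9.8 m/s² × 896 m = 1.993×10^7 Pa = 19.93 MPa
siltstone: 2500 kg/m³ × 9.8 m/s² × 750 m = 1.837×10^7 Pa = 18.38 MPa
marble: 2690 kg/m³ × 9.8 m/s² × 3068 m = 8.088×10^7 Pa = 80.88 MPa
greenschist: 2780 kg/m³ × 9.8 m/s² × 5700 m = 1.553×10^8 Pa = 155.3 MPa
Total = 19.93 + 18.38 + 80.88 + 155.3 = 274.48 MPa
Pore pressure P_p = 1100 kg/m³ × 9.8 m/s² × 10414 m = 1.123×10^8 Pa = 112.3 MPa
Effective stress σ' = σ_v − P_p = 274.5 − 112.3 = 162.21 MPa = 1622.1 bar

1600 bar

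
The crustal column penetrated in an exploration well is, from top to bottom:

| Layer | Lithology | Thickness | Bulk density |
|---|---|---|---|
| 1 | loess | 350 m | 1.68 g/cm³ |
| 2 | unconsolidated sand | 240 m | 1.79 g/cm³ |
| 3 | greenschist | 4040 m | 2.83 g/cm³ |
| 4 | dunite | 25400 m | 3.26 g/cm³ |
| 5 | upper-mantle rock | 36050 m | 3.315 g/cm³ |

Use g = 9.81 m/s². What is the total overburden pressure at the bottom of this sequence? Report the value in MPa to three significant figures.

2110 MPa

loess: 1680 kg/m³ × 9.81 m/s² × 350 m = 5.768×10^6 Pa = 5.768 MPa
unconsolidated sand: 1790 kg/m³ × 9.81 m/s² × 240 m = 4.214×10^6 Pa = 4.214 MPa
greenschist: 2830 kg/m³ × 9.81 m/s² × 4040 m = 1.122×10^8 Pa = 112.2 MPa
dunite: 3260 kg/m³ × 9.81 m/s² × 25400 m = 8.123×10^8 Pa = 812.3 MPa
upper-mantle rock: 3315 kg/m³ × 9.81 m/s² × 36050 m = 1.172×10^9 Pa = 1172 MPa
Total = 5.768 + 4.214 + 112.2 + 812.3 + 1172 = 2106.8 MPa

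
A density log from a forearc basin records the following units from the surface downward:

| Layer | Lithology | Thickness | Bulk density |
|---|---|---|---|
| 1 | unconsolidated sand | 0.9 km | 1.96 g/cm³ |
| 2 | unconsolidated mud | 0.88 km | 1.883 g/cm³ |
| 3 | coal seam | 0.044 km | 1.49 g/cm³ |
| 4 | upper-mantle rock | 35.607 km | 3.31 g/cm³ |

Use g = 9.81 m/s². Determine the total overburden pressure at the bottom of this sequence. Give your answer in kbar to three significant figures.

11.9 kbar

unconsolidated sand: 1960 kg/m³ × 9.81 m/s² × 900 m = 1.730×10^7 Pa = 0.1730 kbar
unconsolidated mud: 1883 kg/m³ × 9.81 m/s² × 880 m = 1.626×10^7 Pa = 0.1626 kbar
coal seam: 1490 kg/m³ × 9.81 m/s² × 44 m = 6.431×10^5 Pa = 6.431×10^-3 kbar
upper-mantle rock: 3310 kg/m³ × 9.81 m/s² × 35607 m = 1.156×10^9 Pa = 11.56 kbar
Total = 0.1730 + 0.1626 + 6.431×10^-3 + 11.56 = 11.904 kbar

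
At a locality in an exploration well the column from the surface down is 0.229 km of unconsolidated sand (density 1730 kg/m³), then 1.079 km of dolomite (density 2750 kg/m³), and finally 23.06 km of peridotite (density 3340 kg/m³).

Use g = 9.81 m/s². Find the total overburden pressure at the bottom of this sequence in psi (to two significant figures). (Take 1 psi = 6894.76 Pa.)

unconsolidated sand: 1730 kg/m³ × 9.81 m/s² × 229 m = 3.886×10^6 Pa = 563.7 psi
dolomite: 2750 kg/m³ × 9.81 m/s² × 1079 m = 2.911×10^7 Pa = 4222 psi
peridotite: 3340 kg/m³ × 9.81 m/s² × 23060 m = 7.556×10^8 Pa = 1.096×10^5 psi
Total = 563.7 + 4222 + 1.096×10^5 = 1.1437×10^5 psi

110000 psi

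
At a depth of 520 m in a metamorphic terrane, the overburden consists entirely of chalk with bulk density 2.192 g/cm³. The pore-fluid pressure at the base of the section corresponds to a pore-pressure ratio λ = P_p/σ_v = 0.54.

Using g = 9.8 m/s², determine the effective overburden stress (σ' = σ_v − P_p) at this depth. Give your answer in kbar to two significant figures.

Overburden (lithostatic) stress σ_v:
chalk: 2192 kg/m³ × 9.8 m/s² × 520 m = 1.117×10^7 Pa = 11.17 MPa
Pore pressure P_p = λ·σ_v = 0.54 × 11.17 MPa = 6.032 MPa
Effective stress σ' = σ_v − P_p = 11.17 − 6.032 = 5.1384 MPa = 0.051384 kbar

0.051 kbar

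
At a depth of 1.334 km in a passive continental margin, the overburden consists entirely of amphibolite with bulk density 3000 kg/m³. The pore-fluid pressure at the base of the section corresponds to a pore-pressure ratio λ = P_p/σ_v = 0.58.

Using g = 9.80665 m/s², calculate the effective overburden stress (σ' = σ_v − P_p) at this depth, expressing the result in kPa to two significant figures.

Overburden (lithostatic) stress σ_v:
amphibolite: 3000 kg/m³ × 9.80665 m/s² × 1334 m = 3.925×10^7 Pa = 39.25 MPa
Pore pressure P_p = λ·σ_v = 0.58 × 39.25 MPa = 22.76 MPa
Effective stress σ' = σ_v − P_p = 39.25 − 22.76 = 16.483 MPa = 16483 kPa

16000 kPa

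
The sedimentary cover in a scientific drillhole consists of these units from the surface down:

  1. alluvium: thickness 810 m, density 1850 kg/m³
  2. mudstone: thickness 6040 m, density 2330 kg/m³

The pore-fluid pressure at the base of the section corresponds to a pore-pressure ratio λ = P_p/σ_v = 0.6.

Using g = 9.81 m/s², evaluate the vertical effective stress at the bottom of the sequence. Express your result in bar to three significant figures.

611 bar

Overburden (lithostatic) stress σ_v:
alluvium: 1850 kg/m³ × 9.81 m/s² × 810 m = 1.470×10^7 Pa = 14.70 MPa
mudstone: 2330 kg/m³ × 9.81 m/s² × 6040 m = 1.381×10^8 Pa = 138.1 MPa
Total = 14.70 + 138.1 = 152.76 MPa
Pore pressure P_p = λ·σ_v = 0.6 × 152.8 MPa = 91.66 MPa
Effective stress σ' = σ_v − P_p = 152.8 − 91.66 = 61.103 MPa = 611.03 bar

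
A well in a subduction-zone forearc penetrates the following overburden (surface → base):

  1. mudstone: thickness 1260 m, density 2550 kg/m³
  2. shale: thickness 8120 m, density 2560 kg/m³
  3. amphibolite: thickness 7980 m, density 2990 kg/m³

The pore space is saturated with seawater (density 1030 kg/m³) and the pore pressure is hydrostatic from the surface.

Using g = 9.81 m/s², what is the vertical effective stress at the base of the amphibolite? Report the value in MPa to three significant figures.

294 MPa

Overburden (lithostatic) stress σ_v:
mudstone: 2550 kg/m³ × 9.81 m/s² × 1260 m = 3.152×10^7 Pa = 31.52 MPa
shale: 2560 kg/m³ × 9.81 m/s² × 8120 m = 2.039×10^8 Pa = 203.9 MPa
amphibolite: 2990 kg/m³ × 9.81 m/s² × 7980 m = 2.341×10^8 Pa = 234.1 MPa
Total = 31.52 + 203.9 + 234.1 = 469.51 MPa
Pore pressure P_p = 1030 kg/m³ × 9.81 m/s² × 17360 m = 1.754×10^8 Pa = 175.4 MPa
Effective stress σ' = σ_v − P_p = 469.5 − 175.4 = 294.10 MPa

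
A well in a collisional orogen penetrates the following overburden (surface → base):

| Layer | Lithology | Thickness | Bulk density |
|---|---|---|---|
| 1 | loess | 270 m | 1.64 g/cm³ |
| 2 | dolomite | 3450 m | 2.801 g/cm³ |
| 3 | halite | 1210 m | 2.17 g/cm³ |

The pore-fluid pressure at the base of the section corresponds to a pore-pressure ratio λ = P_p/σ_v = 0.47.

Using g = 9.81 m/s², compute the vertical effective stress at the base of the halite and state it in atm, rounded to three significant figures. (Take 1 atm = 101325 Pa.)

653 atm

Overburden (lithostatic) stress σ_v:
loess: 1640 kg/m³ × 9.81 m/s² × 270 m = 4.344×10^6 Pa = 4.344 MPa
dolomite: 2801 kg/m³ × 9.81 m/s² × 3450 m = 9.480×10^7 Pa = 94.80 MPa
halite: 2170 kg/m³ × 9.81 m/s² × 1210 m = 2.576×10^7 Pa = 25.76 MPa
Total = 4.344 + 94.80 + 25.76 = 124.90 MPa
Pore pressure P_p = λ·σ_v = 0.47 × 124.9 MPa = 58.70 MPa
Effective stress σ' = σ_v − P_p = 124.9 − 58.70 = 66.197 MPa = 653.32 atm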